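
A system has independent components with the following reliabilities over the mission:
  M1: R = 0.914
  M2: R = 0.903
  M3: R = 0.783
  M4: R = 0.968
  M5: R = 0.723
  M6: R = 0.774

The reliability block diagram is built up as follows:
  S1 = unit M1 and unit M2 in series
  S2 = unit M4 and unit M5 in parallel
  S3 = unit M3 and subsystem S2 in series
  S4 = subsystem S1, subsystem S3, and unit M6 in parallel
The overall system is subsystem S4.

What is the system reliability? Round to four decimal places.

Series (M1 and M2): 0.914000 × 0.903000 = 0.825342
Parallel (M4 and M5): 1 − (1 − 0.968000)(1 − 0.723000) = 0.991136
Series (M3 and [0.991136]): 0.783000 × 0.991136 = 0.776059
Parallel ([0.825342], [0.776059], and M6): 1 − (1 − 0.825342)(1 − 0.776059)(1 − 0.774000) = 0.9912

0.9912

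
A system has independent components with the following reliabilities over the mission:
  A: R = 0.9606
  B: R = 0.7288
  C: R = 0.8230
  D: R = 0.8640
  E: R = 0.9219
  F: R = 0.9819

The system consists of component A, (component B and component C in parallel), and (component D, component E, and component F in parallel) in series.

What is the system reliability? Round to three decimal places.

Parallel (B and C): 1 − (1 − 0.72880)(1 − 0.82300) = 0.95200
Parallel (D, E, and F): 1 − (1 − 0.86400)(1 − 0.92190)(1 − 0.98190) = 0.99981
Series (A, [0.95200], and [0.99981]): 0.96060 × 0.95200 × 0.99981 = 0.914

0.914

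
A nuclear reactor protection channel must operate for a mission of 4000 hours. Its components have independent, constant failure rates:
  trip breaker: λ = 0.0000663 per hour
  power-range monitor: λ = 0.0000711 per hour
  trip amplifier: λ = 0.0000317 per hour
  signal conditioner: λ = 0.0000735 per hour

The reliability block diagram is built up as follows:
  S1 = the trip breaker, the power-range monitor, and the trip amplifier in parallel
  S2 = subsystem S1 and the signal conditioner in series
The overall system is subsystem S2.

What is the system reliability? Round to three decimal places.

0.740

R(trip breaker) = exp(−0.0000663 × 4000) = 0.76705
R(power-range monitor) = exp(−0.0000711 × 4000) = 0.75247
R(trip amplifier) = exp(−0.0000317 × 4000) = 0.88091
R(signal conditioner) = exp(−0.0000735 × 4000) = 0.74528
Parallel (trip breaker, power-range monitor, and trip amplifier): 1 − (1 − 0.76705)(1 − 0.75247)(1 − 0.88091) = 0.99313
Series ([0.99313] and signal conditioner): 0.99313 × 0.74528 = 0.740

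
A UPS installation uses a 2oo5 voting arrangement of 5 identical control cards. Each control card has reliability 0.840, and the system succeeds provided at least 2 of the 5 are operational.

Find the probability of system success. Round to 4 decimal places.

0.9971

R = Σ_{i=2}^{5} C(5,i) p^i (1−p)^{5−i} with p = 0.840
C(5,2)·0.840^2·0.160^3 = 0.028901
C(5,3)·0.840^3·0.160^2 = 0.151732
C(5,4)·0.840^4·0.160^1 = 0.398297
C(5,5)·0.840^5·0.160^0 = 0.418212
Sum = 0.9971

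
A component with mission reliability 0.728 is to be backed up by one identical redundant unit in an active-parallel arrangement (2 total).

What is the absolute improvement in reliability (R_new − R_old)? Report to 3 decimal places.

R_before = 0.728
R_after = 1 − (1 − 0.728)^2 = 0.926
ΔR = 0.926 − 0.728 = 0.198

0.198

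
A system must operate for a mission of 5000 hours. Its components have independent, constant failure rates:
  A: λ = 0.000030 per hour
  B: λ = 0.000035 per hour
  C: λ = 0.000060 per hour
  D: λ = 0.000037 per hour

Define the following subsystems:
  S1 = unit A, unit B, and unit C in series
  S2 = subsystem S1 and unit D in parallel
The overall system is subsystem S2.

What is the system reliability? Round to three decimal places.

R(A) = exp(−0.000030 × 5000) = 0.86071
R(B) = exp(−0.000035 × 5000) = 0.83946
R(C) = exp(−0.000060 × 5000) = 0.74082
R(D) = exp(−0.000037 × 5000) = 0.83110
Series (A, B, and C): 0.86071 × 0.83946 × 0.74082 = 0.53527
Parallel ([0.53527] and D): 1 − (1 − 0.53527)(1 − 0.83110) = 0.922

0.922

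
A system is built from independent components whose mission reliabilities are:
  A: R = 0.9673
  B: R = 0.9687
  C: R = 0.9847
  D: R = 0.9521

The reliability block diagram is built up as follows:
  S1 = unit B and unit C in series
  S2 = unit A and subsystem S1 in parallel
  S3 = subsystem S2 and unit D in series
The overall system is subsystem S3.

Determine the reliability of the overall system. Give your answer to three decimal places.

Series (B and C): 0.96870 × 0.98470 = 0.95388
Parallel (A and [0.95388]): 1 − (1 − 0.96730)(1 − 0.95388) = 0.99849
Series ([0.99849] and D): 0.99849 × 0.95210 = 0.951

0.951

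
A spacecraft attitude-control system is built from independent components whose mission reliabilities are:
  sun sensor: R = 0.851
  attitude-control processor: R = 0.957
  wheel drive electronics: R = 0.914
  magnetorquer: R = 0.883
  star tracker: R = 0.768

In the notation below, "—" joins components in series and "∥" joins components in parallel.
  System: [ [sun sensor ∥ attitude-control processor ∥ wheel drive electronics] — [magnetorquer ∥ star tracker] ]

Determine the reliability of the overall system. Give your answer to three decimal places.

0.972

Parallel (sun sensor, attitude-control processor, and wheel drive electronics): 1 − (1 − 0.85100)(1 − 0.95700)(1 − 0.91400) = 0.99945
Parallel (magnetorquer and star tracker): 1 − (1 − 0.88300)(1 − 0.76800) = 0.97286
Series ([0.99945] and [0.97286]): 0.99945 × 0.97286 = 0.972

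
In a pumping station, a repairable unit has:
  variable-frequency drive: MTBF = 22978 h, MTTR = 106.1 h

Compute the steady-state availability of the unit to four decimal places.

A(variable-frequency drive) = MTBF/(MTBF+MTTR) = 22978/(22978+106.1) = 0.9954

0.9954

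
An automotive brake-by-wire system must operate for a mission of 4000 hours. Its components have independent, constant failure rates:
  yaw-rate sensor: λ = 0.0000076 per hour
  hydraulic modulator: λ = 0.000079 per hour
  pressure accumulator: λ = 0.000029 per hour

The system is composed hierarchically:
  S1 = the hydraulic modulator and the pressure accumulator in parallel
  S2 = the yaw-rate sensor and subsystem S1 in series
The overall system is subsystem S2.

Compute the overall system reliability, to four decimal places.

R(yaw-rate sensor) = exp(−0.0000076 × 4000) = 0.970057
R(hydraulic modulator) = exp(−0.000079 × 4000) = 0.729059
R(pressure accumulator) = exp(−0.000029 × 4000) = 0.890475
Parallel (hydraulic modulator and pressure accumulator): 1 − (1 − 0.729059)(1 − 0.890475) = 0.970325
Series (yaw-rate sensor and [0.970325]): 0.970057 × 0.970325 = 0.9413

0.9413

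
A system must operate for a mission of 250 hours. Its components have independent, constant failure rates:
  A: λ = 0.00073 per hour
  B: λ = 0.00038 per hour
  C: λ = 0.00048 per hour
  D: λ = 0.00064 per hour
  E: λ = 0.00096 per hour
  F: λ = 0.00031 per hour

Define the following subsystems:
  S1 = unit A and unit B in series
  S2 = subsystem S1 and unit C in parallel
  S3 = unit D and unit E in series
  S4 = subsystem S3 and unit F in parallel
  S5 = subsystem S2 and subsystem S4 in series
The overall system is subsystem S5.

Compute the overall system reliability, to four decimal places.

0.9487

R(A) = exp(−0.00073 × 250) = 0.833185
R(B) = exp(−0.00038 × 250) = 0.909373
R(C) = exp(−0.00048 × 250) = 0.886920
R(D) = exp(−0.00064 × 250) = 0.852144
R(E) = exp(−0.00096 × 250) = 0.786628
R(F) = exp(−0.00031 × 250) = 0.925427
Series (A and B): 0.833185 × 0.909373 = 0.757676
Parallel ([0.757676] and C): 1 − (1 − 0.757676)(1 − 0.886920) = 0.972598
Series (D and E): 0.852144 × 0.786628 = 0.670320
Parallel ([0.670320] and F): 1 − (1 − 0.670320)(1 − 0.925427) = 0.975415
Series ([0.972598] and [0.975415]): 0.972598 × 0.975415 = 0.9487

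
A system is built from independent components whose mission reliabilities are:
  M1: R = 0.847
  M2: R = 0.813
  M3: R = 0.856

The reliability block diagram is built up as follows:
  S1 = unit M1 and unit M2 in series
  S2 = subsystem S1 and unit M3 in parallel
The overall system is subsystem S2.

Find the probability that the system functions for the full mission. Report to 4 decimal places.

0.9552

Series (M1 and M2): 0.847000 × 0.813000 = 0.688611
Parallel ([0.688611] and M3): 1 − (1 − 0.688611)(1 − 0.856000) = 0.9552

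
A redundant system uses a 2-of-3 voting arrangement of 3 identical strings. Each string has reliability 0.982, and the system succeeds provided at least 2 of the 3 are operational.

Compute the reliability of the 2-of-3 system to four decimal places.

R = Σ_{i=2}^{3} C(3,i) p^i (1−p)^{3−i} with p = 0.982
C(3,2)·0.982^2·0.018^1 = 0.052073
C(3,3)·0.982^3·0.018^0 = 0.946966
Sum = 0.9990

0.9990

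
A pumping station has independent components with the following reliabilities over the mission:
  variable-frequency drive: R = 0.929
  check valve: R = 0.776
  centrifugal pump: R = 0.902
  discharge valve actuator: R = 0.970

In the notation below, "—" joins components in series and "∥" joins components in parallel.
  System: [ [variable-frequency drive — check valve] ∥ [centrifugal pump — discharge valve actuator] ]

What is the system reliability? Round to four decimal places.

0.9651

Series (variable-frequency drive and check valve): 0.929000 × 0.776000 = 0.720904
Series (centrifugal pump and discharge valve actuator): 0.902000 × 0.970000 = 0.874940
Parallel ([0.720904] and [0.874940]): 1 − (1 − 0.720904)(1 − 0.874940) = 0.9651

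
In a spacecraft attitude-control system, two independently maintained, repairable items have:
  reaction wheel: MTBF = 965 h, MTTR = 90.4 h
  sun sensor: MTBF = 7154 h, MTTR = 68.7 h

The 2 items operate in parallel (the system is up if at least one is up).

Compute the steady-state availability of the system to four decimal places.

A(reaction wheel) = MTBF/(MTBF+MTTR) = 965/(965+90.4) = 0.914345
A(sun sensor) = MTBF/(MTBF+MTTR) = 7154/(7154+68.7) = 0.990488
Parallel availability: 1 − (1 − 0.914345)(1 − 0.990488) = 0.9992

0.9992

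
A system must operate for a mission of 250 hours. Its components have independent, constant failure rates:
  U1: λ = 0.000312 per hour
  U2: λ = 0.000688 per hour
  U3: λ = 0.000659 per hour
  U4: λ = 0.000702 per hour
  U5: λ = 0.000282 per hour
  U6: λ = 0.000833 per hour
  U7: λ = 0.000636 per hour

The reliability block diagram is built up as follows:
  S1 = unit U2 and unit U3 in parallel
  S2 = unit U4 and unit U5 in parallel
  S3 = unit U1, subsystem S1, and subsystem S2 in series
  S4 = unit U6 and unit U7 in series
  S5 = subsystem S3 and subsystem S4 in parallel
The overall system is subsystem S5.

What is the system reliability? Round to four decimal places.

0.9671

R(U1) = exp(−0.000312 × 250) = 0.924964
R(U2) = exp(−0.000688 × 250) = 0.841979
R(U3) = exp(−0.000659 × 250) = 0.848106
R(U4) = exp(−0.000702 × 250) = 0.839037
R(U5) = exp(−0.000282 × 250) = 0.931928
R(U6) = exp(−0.000833 × 250) = 0.812004
R(U7) = exp(−0.000636 × 250) = 0.852996
Parallel (U2 and U3): 1 − (1 − 0.841979)(1 − 0.848106) = 0.975998
Parallel (U4 and U5): 1 − (1 − 0.839037)(1 − 0.931928) = 0.989043
Series (U1, [0.975998], and [0.989043]): 0.924964 × 0.975998 × 0.989043 = 0.892871
Series (U6 and U7): 0.812004 × 0.852996 = 0.692636
Parallel ([0.892871] and [0.692636]): 1 − (1 − 0.892871)(1 − 0.692636) = 0.9671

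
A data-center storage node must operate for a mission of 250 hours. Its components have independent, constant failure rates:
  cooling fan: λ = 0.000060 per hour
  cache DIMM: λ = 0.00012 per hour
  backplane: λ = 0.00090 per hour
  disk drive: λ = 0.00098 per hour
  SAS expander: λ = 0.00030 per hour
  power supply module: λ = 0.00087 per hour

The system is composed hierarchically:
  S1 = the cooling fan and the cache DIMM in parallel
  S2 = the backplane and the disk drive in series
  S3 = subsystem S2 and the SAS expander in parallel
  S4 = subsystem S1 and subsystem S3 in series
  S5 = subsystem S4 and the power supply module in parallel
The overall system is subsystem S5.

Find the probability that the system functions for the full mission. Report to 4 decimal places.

R(cooling fan) = exp(−0.000060 × 250) = 0.985112
R(cache DIMM) = exp(−0.00012 × 250) = 0.970446
R(backplane) = exp(−0.00090 × 250) = 0.798516
R(disk drive) = exp(−0.00098 × 250) = 0.782705
R(SAS expander) = exp(−0.00030 × 250) = 0.927743
R(power supply module) = exp(−0.00087 × 250) = 0.804528
Parallel (cooling fan and cache DIMM): 1 − (1 − 0.985112)(1 − 0.970446) = 0.999560
Series (backplane and disk drive): 0.798516 × 0.782705 = 0.625002
Parallel ([0.625002] and SAS expander): 1 − (1 − 0.625002)(1 − 0.927743) = 0.972904
Series ([0.999560] and [0.972904]): 0.999560 × 0.972904 = 0.972476
Parallel ([0.972476] and power supply module): 1 − (1 − 0.972476)(1 − 0.804528) = 0.9946

0.9946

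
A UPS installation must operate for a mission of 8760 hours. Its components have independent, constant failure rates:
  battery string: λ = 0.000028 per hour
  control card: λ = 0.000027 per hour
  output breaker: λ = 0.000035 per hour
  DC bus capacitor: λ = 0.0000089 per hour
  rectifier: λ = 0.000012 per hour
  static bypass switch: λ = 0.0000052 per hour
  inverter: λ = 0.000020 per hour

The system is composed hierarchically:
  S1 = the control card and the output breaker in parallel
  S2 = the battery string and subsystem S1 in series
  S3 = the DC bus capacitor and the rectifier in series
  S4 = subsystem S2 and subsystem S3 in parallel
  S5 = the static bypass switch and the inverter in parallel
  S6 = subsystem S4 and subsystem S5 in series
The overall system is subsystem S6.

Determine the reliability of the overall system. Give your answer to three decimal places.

0.949

R(battery string) = exp(−0.000028 × 8760) = 0.78249
R(control card) = exp(−0.000027 × 8760) = 0.78937
R(output breaker) = exp(−0.000035 × 8760) = 0.73594
R(DC bus capacitor) = exp(−0.0000089 × 8760) = 0.92500
R(rectifier) = exp(−0.000012 × 8760) = 0.90022
R(static bypass switch) = exp(−0.0000052 × 8760) = 0.95547
R(inverter) = exp(−0.000020 × 8760) = 0.83929
Parallel (control card and output breaker): 1 − (1 − 0.78937)(1 − 0.73594) = 0.94438
Series (battery string and [0.94438]): 0.78249 × 0.94438 = 0.73897
Series (DC bus capacitor and rectifier): 0.92500 × 0.90022 = 0.83270
Parallel ([0.73897] and [0.83270]): 1 − (1 − 0.73897)(1 − 0.83270) = 0.95633
Parallel (static bypass switch and inverter): 1 − (1 − 0.95547)(1 − 0.83929) = 0.99284
Series ([0.95633] and [0.99284]): 0.95633 × 0.99284 = 0.949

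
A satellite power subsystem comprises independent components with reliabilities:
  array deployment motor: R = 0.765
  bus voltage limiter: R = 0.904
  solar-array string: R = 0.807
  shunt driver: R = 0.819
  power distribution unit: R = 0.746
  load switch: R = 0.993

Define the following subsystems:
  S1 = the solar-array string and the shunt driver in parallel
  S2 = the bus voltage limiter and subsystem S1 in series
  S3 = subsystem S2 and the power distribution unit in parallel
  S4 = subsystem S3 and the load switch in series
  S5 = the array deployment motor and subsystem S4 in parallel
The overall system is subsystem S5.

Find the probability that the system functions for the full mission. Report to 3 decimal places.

0.991

Parallel (solar-array string and shunt driver): 1 − (1 − 0.80700)(1 − 0.81900) = 0.96507
Series (bus voltage limiter and [0.96507]): 0.90400 × 0.96507 = 0.87242
Parallel ([0.87242] and power distribution unit): 1 − (1 − 0.87242)(1 − 0.74600) = 0.96759
Series ([0.96759] and load switch): 0.96759 × 0.99300 = 0.96082
Parallel (array deployment motor and [0.96082]): 1 − (1 − 0.76500)(1 − 0.96082) = 0.991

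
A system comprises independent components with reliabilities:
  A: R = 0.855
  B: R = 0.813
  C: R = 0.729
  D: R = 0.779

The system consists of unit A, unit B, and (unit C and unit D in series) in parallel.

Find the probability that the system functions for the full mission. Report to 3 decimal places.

Series (C and D): 0.72900 × 0.77900 = 0.56789
Parallel (A, B, and [0.56789]): 1 − (1 − 0.85500)(1 − 0.81300)(1 − 0.56789) = 0.988

0.988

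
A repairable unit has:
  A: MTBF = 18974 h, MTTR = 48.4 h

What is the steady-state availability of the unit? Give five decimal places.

0.99746

A(A) = MTBF/(MTBF+MTTR) = 18974/(18974+48.4) = 0.99746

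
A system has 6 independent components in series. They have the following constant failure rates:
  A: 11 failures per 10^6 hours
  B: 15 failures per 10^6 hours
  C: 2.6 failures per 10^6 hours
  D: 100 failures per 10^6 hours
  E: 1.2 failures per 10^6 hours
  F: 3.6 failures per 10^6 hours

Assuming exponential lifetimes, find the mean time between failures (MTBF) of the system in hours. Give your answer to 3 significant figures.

7500

Series of exponential components: λ_sys = Σ λ_i
λ_sys = 0.000011 + 0.000015 + 0.0000026 + 0.00010 + 0.0000012 + 0.0000036 = 1.3340e-04 /h
MTBF = 1 / λ_sys = 7500 h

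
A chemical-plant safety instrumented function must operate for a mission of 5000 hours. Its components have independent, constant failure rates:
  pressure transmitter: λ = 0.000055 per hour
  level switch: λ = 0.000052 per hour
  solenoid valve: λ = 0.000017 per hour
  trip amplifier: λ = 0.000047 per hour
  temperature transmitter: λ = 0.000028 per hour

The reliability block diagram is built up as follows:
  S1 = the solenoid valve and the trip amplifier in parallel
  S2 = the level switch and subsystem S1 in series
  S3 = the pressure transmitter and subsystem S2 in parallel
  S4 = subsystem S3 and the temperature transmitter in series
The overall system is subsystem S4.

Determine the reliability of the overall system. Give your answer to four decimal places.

0.8188

R(pressure transmitter) = exp(−0.000055 × 5000) = 0.759572
R(level switch) = exp(−0.000052 × 5000) = 0.771052
R(solenoid valve) = exp(−0.000017 × 5000) = 0.918512
R(trip amplifier) = exp(−0.000047 × 5000) = 0.790571
R(temperature transmitter) = exp(−0.000028 × 5000) = 0.869358
Parallel (solenoid valve and trip amplifier): 1 − (1 − 0.918512)(1 − 0.790571) = 0.982934
Series (level switch and [0.982934]): 0.771052 × 0.982934 = 0.757893
Parallel (pressure transmitter and [0.757893]): 1 − (1 − 0.759572)(1 − 0.757893) = 0.941791
Series ([0.941791] and temperature transmitter): 0.941791 × 0.869358 = 0.8188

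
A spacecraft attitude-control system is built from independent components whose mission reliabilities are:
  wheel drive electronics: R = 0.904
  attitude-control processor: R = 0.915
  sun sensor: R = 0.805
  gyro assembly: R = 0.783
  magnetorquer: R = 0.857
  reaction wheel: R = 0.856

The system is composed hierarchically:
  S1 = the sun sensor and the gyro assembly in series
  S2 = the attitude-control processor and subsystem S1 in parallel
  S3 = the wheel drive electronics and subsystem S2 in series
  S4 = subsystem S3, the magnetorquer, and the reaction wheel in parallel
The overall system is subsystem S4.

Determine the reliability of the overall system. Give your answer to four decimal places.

Series (sun sensor and gyro assembly): 0.805000 × 0.783000 = 0.630315
Parallel (attitude-control processor and [0.630315]): 1 − (1 − 0.915000)(1 − 0.630315) = 0.968577
Series (wheel drive electronics and [0.968577]): 0.904000 × 0.968577 = 0.875594
Parallel ([0.875594], magnetorquer, and reaction wheel): 1 − (1 − 0.875594)(1 − 0.857000)(1 − 0.856000) = 0.9974

0.9974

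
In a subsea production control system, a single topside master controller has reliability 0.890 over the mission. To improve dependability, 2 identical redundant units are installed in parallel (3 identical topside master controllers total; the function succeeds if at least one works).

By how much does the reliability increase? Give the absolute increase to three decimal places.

0.109

R_before = 0.890
R_after = 1 − (1 − 0.890)^3 = 0.999
ΔR = 0.999 − 0.890 = 0.109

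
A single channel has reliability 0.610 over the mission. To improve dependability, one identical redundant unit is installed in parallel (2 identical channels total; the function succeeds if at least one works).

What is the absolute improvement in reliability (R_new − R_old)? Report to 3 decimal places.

0.238

R_before = 0.610
R_after = 1 − (1 − 0.610)^2 = 0.848
ΔR = 0.848 − 0.610 = 0.238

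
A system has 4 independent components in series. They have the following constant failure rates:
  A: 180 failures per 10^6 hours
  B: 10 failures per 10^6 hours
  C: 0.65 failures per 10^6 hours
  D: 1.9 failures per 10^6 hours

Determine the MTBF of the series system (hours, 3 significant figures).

5190

Series of exponential components: λ_sys = Σ λ_i
λ_sys = 0.00018 + 0.000010 + 0.00000065 + 0.0000019 = 1.9255e-04 /h
MTBF = 1 / λ_sys = 5190 h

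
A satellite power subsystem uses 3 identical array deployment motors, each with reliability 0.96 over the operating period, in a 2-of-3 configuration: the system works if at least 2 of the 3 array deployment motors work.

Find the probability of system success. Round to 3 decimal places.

0.995

R = Σ_{i=2}^{3} C(3,i) p^i (1−p)^{3−i} with p = 0.96
C(3,2)·0.96^2·0.04^1 = 0.11059
C(3,3)·0.96^3·0.04^0 = 0.88474
Sum = 0.995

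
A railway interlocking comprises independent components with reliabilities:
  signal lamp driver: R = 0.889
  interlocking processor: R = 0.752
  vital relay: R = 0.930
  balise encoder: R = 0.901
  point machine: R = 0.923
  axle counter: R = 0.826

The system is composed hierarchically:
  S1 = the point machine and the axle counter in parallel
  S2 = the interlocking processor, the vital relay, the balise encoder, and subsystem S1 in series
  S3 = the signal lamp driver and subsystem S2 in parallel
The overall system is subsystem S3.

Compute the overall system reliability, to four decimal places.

Parallel (point machine and axle counter): 1 − (1 − 0.923000)(1 − 0.826000) = 0.986602
Series (interlocking processor, vital relay, balise encoder, and [0.986602]): 0.752000 × 0.930000 × 0.901000 × 0.986602 = 0.621681
Parallel (signal lamp driver and [0.621681]): 1 − (1 − 0.889000)(1 − 0.621681) = 0.9580

0.9580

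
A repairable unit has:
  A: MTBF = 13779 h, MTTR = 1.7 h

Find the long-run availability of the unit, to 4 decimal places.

A(A) = MTBF/(MTBF+MTTR) = 13779/(13779+1.7) = 0.9999

0.9999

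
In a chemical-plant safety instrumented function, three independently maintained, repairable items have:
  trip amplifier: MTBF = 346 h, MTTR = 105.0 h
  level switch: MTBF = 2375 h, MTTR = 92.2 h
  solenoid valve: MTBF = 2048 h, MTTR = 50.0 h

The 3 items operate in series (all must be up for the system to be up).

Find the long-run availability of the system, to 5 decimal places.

0.72091

A(trip amplifier) = MTBF/(MTBF+MTTR) = 346/(346+105.0) = 0.767184
A(level switch) = MTBF/(MTBF+MTTR) = 2375/(2375+92.2) = 0.962630
A(solenoid valve) = MTBF/(MTBF+MTTR) = 2048/(2048+50.0) = 0.976168
Series availability: 0.767184 × 0.962630 × 0.976168 = 0.72091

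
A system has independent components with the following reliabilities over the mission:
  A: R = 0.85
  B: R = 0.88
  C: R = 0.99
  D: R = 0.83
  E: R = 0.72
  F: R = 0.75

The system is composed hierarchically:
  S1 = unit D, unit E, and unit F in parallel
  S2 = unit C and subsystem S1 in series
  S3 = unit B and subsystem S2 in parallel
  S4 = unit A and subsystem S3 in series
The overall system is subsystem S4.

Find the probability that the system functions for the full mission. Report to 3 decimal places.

Parallel (D, E, and F): 1 − (1 − 0.83000)(1 − 0.72000)(1 − 0.75000) = 0.98810
Series (C and [0.98810]): 0.99000 × 0.98810 = 0.97822
Parallel (B and [0.97822]): 1 − (1 − 0.88000)(1 − 0.97822) = 0.99739
Series (A and [0.99739]): 0.85000 × 0.99739 = 0.848

0.848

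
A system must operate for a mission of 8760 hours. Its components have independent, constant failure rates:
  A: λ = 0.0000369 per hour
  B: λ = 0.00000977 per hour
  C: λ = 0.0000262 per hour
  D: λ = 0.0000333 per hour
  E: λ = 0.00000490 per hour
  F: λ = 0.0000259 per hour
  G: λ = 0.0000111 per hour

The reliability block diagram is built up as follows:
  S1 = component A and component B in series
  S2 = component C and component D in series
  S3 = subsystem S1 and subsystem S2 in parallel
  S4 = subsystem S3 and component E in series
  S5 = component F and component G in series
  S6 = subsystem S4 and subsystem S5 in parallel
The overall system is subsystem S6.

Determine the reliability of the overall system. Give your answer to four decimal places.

0.9522

R(A) = exp(−0.0000369 × 8760) = 0.723797
R(B) = exp(−0.00000977 × 8760) = 0.917975
R(C) = exp(−0.0000262 × 8760) = 0.794921
R(D) = exp(−0.0000333 × 8760) = 0.746987
R(E) = exp(−0.00000490 × 8760) = 0.957984
R(F) = exp(−0.0000259 × 8760) = 0.797013
R(G) = exp(−0.0000111 × 8760) = 0.907342
Series (A and B): 0.723797 × 0.917975 = 0.664428
Series (C and D): 0.794921 × 0.746987 = 0.593796
Parallel ([0.664428] and [0.593796]): 1 − (1 − 0.664428)(1 − 0.593796) = 0.863689
Series ([0.863689] and E): 0.863689 × 0.957984 = 0.827400
Series (F and G): 0.797013 × 0.907342 = 0.723163
Parallel ([0.827400] and [0.723163]): 1 − (1 − 0.827400)(1 − 0.723163) = 0.9522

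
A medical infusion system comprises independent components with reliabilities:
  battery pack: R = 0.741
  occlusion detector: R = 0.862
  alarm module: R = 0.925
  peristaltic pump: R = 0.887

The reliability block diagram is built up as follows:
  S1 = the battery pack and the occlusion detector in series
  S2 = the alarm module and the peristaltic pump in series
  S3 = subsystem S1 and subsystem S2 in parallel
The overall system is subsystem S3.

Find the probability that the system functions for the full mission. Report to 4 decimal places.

Series (battery pack and occlusion detector): 0.741000 × 0.862000 = 0.638742
Series (alarm module and peristaltic pump): 0.925000 × 0.887000 = 0.820475
Parallel ([0.638742] and [0.820475]): 1 − (1 − 0.638742)(1 − 0.820475) = 0.9351

0.9351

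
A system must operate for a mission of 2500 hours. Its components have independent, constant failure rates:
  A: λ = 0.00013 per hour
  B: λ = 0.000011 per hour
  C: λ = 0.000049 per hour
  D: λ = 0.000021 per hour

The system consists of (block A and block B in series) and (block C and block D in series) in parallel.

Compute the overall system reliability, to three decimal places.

R(A) = exp(−0.00013 × 2500) = 0.72253
R(B) = exp(−0.000011 × 2500) = 0.97287
R(C) = exp(−0.000049 × 2500) = 0.88471
R(D) = exp(−0.000021 × 2500) = 0.94885
Series (A and B): 0.72253 × 0.97287 = 0.70293
Series (C and D): 0.88471 × 0.94885 = 0.83946
Parallel ([0.70293] and [0.83946]): 1 − (1 − 0.70293)(1 − 0.83946) = 0.952

0.952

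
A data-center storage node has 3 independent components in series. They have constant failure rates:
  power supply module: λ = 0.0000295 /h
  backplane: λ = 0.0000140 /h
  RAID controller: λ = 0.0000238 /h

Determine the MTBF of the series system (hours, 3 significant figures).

14900

Series of exponential components: λ_sys = Σ λ_i
λ_sys = 0.0000295 + 0.0000140 + 0.0000238 = 6.7300e-05 /h
MTBF = 1 / λ_sys = 14900 h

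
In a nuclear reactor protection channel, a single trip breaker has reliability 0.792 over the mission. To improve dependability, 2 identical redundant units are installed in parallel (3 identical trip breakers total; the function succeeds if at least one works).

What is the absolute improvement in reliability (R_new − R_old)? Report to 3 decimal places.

R_before = 0.792
R_after = 1 − (1 − 0.792)^3 = 0.991
ΔR = 0.991 − 0.792 = 0.199

0.199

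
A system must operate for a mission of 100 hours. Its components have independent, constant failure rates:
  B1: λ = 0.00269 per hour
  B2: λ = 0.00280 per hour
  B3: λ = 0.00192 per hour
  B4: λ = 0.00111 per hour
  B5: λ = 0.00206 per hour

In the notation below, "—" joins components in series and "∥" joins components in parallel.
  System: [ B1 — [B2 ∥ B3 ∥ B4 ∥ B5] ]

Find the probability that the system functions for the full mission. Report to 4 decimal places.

R(B1) = exp(−0.00269 × 100) = 0.764143
R(B2) = exp(−0.00280 × 100) = 0.755784
R(B3) = exp(−0.00192 × 100) = 0.825307
R(B4) = exp(−0.00111 × 100) = 0.894939
R(B5) = exp(−0.00206 × 100) = 0.813833
Parallel (B2, B3, B4, and B5): 1 − (1 − 0.755784)(1 − 0.825307)(1 − 0.894939)(1 − 0.813833) = 0.999166
Series (B1 and [0.999166]): 0.764143 × 0.999166 = 0.7635

0.7635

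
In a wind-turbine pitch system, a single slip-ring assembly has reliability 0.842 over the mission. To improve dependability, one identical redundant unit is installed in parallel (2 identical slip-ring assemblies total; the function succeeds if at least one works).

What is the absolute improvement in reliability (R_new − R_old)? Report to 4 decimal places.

R_before = 0.842
R_after = 1 − (1 − 0.842)^2 = 0.9750
ΔR = 0.9750 − 0.842 = 0.1330

0.1330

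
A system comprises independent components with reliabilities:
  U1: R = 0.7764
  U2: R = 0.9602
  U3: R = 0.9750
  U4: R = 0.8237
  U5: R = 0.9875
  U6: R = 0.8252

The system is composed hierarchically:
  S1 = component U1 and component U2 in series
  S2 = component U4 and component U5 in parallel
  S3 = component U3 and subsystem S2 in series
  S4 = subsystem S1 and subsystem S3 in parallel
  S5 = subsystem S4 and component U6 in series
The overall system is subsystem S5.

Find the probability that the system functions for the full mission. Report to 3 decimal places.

0.819

Series (U1 and U2): 0.77640 × 0.96020 = 0.74550
Parallel (U4 and U5): 1 − (1 − 0.82370)(1 − 0.98750) = 0.99780
Series (U3 and [0.99780]): 0.97500 × 0.99780 = 0.97286
Parallel ([0.74550] and [0.97286]): 1 − (1 − 0.74550)(1 − 0.97286) = 0.99309
Series ([0.99309] and U6): 0.99309 × 0.82520 = 0.819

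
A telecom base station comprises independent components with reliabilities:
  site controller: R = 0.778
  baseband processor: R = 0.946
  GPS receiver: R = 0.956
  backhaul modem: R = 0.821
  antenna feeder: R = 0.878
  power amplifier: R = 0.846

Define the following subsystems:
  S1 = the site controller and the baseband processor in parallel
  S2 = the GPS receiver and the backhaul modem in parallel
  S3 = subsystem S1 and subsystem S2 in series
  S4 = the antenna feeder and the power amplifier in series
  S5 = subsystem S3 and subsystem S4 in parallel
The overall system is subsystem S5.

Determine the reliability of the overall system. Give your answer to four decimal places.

Parallel (site controller and baseband processor): 1 − (1 − 0.778000)(1 − 0.946000) = 0.988012
Parallel (GPS receiver and backhaul modem): 1 − (1 − 0.956000)(1 − 0.821000) = 0.992124
Series ([0.988012] and [0.992124]): 0.988012 × 0.992124 = 0.980230
Series (antenna feeder and power amplifier): 0.878000 × 0.846000 = 0.742788
Parallel ([0.980230] and [0.742788]): 1 − (1 − 0.980230)(1 − 0.742788) = 0.9949

0.9949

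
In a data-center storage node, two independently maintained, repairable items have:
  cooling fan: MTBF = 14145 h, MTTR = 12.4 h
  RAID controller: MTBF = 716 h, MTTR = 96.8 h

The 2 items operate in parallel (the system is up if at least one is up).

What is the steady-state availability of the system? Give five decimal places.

0.99990

A(cooling fan) = MTBF/(MTBF+MTTR) = 14145/(14145+12.4) = 0.999124
A(RAID controller) = MTBF/(MTBF+MTTR) = 716/(716+96.8) = 0.880906
Parallel availability: 1 − (1 − 0.999124)(1 − 0.880906) = 0.99990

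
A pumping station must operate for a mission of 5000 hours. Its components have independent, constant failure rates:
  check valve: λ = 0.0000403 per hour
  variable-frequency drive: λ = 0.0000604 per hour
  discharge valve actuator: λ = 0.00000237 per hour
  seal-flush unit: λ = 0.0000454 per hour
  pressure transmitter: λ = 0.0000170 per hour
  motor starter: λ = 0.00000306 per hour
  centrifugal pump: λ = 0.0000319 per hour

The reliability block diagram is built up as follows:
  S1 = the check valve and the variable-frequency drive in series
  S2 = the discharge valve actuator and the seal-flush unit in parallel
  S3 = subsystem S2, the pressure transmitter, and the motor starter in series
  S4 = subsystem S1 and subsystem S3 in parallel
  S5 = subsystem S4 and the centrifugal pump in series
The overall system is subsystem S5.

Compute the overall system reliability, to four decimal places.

R(check valve) = exp(−0.0000403 × 5000) = 0.817504
R(variable-frequency drive) = exp(−0.0000604 × 5000) = 0.739338
R(discharge valve actuator) = exp(−0.00000237 × 5000) = 0.988220
R(seal-flush unit) = exp(−0.0000454 × 5000) = 0.796921
R(pressure transmitter) = exp(−0.0000170 × 5000) = 0.918512
R(motor starter) = exp(−0.00000306 × 5000) = 0.984816
R(centrifugal pump) = exp(−0.0000319 × 5000) = 0.852570
Series (check valve and variable-frequency drive): 0.817504 × 0.739338 = 0.604412
Parallel (discharge valve actuator and seal-flush unit): 1 − (1 − 0.988220)(1 − 0.796921) = 0.997608
Series ([0.997608], pressure transmitter, and motor starter): 0.997608 × 0.918512 × 0.984816 = 0.902402
Parallel ([0.604412] and [0.902402]): 1 − (1 − 0.604412)(1 − 0.902402) = 0.961391
Series ([0.961391] and centrifugal pump): 0.961391 × 0.852570 = 0.8197

0.8197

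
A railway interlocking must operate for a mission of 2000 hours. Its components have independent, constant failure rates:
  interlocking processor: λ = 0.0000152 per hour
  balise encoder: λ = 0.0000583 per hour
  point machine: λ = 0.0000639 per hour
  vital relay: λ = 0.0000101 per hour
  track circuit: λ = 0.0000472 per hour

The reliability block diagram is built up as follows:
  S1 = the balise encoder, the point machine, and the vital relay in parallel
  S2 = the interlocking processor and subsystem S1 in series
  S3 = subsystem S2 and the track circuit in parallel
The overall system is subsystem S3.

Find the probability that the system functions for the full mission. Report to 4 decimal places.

R(interlocking processor) = exp(−0.0000152 × 2000) = 0.970057
R(balise encoder) = exp(−0.0000583 × 2000) = 0.889941
R(point machine) = exp(−0.0000639 × 2000) = 0.880029
R(vital relay) = exp(−0.0000101 × 2000) = 0.980003
R(track circuit) = exp(−0.0000472 × 2000) = 0.909919
Parallel (balise encoder, point machine, and vital relay): 1 − (1 − 0.889941)(1 − 0.880029)(1 − 0.980003) = 0.999736
Series (interlocking processor and [0.999736]): 0.970057 × 0.999736 = 0.969801
Parallel ([0.969801] and track circuit): 1 − (1 − 0.969801)(1 − 0.909919) = 0.9973

0.9973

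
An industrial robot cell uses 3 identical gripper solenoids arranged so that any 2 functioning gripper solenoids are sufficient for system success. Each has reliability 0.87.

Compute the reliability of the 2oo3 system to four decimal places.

0.9537

R = Σ_{i=2}^{3} C(3,i) p^i (1−p)^{3−i} with p = 0.87
C(3,2)·0.87^2·0.13^1 = 0.295191
C(3,3)·0.87^3·0.13^0 = 0.658503
Sum = 0.9537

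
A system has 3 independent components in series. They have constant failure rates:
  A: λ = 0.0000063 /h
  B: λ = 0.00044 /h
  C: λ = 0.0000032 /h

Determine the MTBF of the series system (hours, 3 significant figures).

Series of exponential components: λ_sys = Σ λ_i
λ_sys = 0.0000063 + 0.00044 + 0.0000032 = 4.4950e-04 /h
MTBF = 1 / λ_sys = 2220 h

2220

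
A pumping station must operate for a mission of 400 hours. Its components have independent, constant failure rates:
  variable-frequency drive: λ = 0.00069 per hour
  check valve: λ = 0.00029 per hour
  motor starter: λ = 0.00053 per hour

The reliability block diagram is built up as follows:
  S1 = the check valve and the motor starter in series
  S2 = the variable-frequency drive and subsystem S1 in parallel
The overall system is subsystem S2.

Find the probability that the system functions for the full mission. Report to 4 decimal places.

R(variable-frequency drive) = exp(−0.00069 × 400) = 0.758813
R(check valve) = exp(−0.00029 × 400) = 0.890475
R(motor starter) = exp(−0.00053 × 400) = 0.808965
Series (check valve and motor starter): 0.890475 × 0.808965 = 0.720363
Parallel (variable-frequency drive and [0.720363]): 1 − (1 − 0.758813)(1 − 0.720363) = 0.9326

0.9326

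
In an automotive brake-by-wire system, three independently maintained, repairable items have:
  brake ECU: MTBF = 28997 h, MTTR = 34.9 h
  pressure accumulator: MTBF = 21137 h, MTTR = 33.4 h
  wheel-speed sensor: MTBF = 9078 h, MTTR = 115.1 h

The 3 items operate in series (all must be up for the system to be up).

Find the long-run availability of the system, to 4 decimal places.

0.9847

A(brake ECU) = MTBF/(MTBF+MTTR) = 28997/(28997+34.9) = 0.998798
A(pressure accumulator) = MTBF/(MTBF+MTTR) = 21137/(21137+33.4) = 0.998422
A(wheel-speed sensor) = MTBF/(MTBF+MTTR) = 9078/(9078+115.1) = 0.987480
Series availability: 0.998798 × 0.998422 × 0.987480 = 0.9847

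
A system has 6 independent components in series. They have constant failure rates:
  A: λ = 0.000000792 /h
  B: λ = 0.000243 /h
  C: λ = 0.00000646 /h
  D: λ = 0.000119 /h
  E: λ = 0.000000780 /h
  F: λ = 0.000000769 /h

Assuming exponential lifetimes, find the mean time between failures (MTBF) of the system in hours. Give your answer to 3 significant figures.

Series of exponential components: λ_sys = Σ λ_i
λ_sys = 0.000000792 + 0.000243 + 0.00000646 + 0.000119 + 0.000000780 + 0.000000769 = 3.7080e-04 /h
MTBF = 1 / λ_sys = 2700 h

2700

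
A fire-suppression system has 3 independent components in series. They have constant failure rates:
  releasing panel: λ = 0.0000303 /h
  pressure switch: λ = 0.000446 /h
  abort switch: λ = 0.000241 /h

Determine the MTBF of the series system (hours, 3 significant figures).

1390

Series of exponential components: λ_sys = Σ λ_i
λ_sys = 0.0000303 + 0.000446 + 0.000241 = 7.1730e-04 /h
MTBF = 1 / λ_sys = 1390 h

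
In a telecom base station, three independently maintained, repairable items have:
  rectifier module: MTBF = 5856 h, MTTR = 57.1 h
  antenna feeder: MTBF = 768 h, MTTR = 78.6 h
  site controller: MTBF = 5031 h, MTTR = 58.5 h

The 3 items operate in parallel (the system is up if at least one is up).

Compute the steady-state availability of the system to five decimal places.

0.99999

A(rectifier module) = MTBF/(MTBF+MTTR) = 5856/(5856+57.1) = 0.990343
A(antenna feeder) = MTBF/(MTBF+MTTR) = 768/(768+78.6) = 0.907158
A(site controller) = MTBF/(MTBF+MTTR) = 5031/(5031+58.5) = 0.988506
Parallel availability: 1 − (1 − 0.990343)(1 − 0.907158)(1 − 0.988506) = 0.99999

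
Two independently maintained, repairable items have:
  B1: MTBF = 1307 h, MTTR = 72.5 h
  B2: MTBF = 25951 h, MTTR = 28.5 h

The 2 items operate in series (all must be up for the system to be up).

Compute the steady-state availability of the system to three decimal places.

A(B1) = MTBF/(MTBF+MTTR) = 1307/(1307+72.5) = 0.947445
A(B2) = MTBF/(MTBF+MTTR) = 25951/(25951+28.5) = 0.998903
Series availability: 0.947445 × 0.998903 = 0.946

0.946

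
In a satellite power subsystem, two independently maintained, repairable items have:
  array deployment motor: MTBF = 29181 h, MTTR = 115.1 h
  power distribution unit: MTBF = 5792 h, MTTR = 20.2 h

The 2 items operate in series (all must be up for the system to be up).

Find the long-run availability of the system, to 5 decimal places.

0.99261

A(array deployment motor) = MTBF/(MTBF+MTTR) = 29181/(29181+115.1) = 0.996071
A(power distribution unit) = MTBF/(MTBF+MTTR) = 5792/(5792+20.2) = 0.996525
Series availability: 0.996071 × 0.996525 = 0.99261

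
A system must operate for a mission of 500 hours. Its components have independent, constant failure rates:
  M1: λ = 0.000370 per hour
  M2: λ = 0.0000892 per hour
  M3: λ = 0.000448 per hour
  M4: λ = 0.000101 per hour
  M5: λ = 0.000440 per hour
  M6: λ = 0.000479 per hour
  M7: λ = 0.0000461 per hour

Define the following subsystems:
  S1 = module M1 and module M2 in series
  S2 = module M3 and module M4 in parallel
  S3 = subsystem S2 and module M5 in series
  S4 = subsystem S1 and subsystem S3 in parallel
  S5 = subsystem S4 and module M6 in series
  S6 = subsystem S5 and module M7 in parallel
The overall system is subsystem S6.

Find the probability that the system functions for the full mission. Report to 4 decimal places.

R(M1) = exp(−0.000370 × 500) = 0.831104
R(M2) = exp(−0.0000892 × 500) = 0.956380
R(M3) = exp(−0.000448 × 500) = 0.799315
R(M4) = exp(−0.000101 × 500) = 0.950754
R(M5) = exp(−0.000440 × 500) = 0.802519
R(M6) = exp(−0.000479 × 500) = 0.787021
R(M7) = exp(−0.0000461 × 500) = 0.977214
Series (M1 and M2): 0.831104 × 0.956380 = 0.794851
Parallel (M3 and M4): 1 − (1 − 0.799315)(1 − 0.950754) = 0.990117
Series ([0.990117] and M5): 0.990117 × 0.802519 = 0.794588
Parallel ([0.794851] and [0.794588]): 1 − (1 − 0.794851)(1 − 0.794588) = 0.957860
Series ([0.957860] and M6): 0.957860 × 0.787021 = 0.753856
Parallel ([0.753856] and M7): 1 − (1 − 0.753856)(1 − 0.977214) = 0.9944

0.9944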